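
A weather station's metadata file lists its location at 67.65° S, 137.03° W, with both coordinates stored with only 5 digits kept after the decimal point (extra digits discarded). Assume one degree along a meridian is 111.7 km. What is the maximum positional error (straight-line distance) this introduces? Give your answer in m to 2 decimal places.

Truncating at 5 decimal places can drop up to a full unit in the last place, so each coordinate may be off by as much as 1e-05°.
N–S: 1e-05° × 111700 m/° = 1.117 m.
E–W at 67.65°: 1e-05° × 111700 × cos 67.65° = 1e-05 × 111700 × 0.3803 ≈ 0.424754 m.
The two errors are perpendicular, so the maximum displacement is √(1.117² + 0.424754²) ≈ 1.19503 m.

1.20 m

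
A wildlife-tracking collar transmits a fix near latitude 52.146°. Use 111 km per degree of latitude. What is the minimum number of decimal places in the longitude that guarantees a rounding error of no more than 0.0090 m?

7 decimal places

At 52.146° one degree of longitude covers 111000 × cos 52.146° ≈ 111000 × 0.6137 ≈ 68115.3 m.
Rounding to N decimal places gives at most 0.5 × 10⁻ᴺ degrees of error, i.e. 0.5 × 10⁻ᴺ × 68115.3 m.
Need 0.5 × 68115.3 × 10⁻ᴺ ≤ 0.0090 → 10⁻ᴺ ≤ 2.643e-07, so N ≥ 6.58.
So 7 decimal places suffice (0.00341 m); 6 would allow up to 0.0341 m.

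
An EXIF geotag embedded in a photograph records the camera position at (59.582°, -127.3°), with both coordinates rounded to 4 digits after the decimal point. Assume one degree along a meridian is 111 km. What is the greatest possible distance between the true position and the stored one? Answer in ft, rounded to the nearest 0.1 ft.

20.4 ft

Rounding to 4 decimal places leaves each coordinate within ±5e-05° of the true value.
North–south component: 5e-05° × 111000 = 5.55 m.
East–west component at 59.582°: 5e-05° × 111000 × cos 59.582° ≈ 5e-05 × 56199.8 ≈ 2.80999 m.
Combining orthogonally: (5.55² + 2.80999²)^½ ≈ 6.22082 m.
Converting: 6.22082 m × 3.2808 ft/m ≈ 20.41 ft.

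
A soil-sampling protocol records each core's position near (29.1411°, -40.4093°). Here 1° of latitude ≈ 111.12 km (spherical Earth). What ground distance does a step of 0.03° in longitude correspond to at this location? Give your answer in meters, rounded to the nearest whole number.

2912 meters

One degree of longitude here spans 111120 × cos 29.1411° = 111120 × 0.8734 ≈ 97054.8 m; 0.03° of that is 2911.64 m.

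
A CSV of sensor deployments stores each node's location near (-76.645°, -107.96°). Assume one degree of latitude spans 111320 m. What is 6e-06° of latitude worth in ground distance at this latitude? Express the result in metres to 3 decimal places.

0.668 metres

Along a meridian 6e-06° is 6e-06 × 111320 = 0.66792 m.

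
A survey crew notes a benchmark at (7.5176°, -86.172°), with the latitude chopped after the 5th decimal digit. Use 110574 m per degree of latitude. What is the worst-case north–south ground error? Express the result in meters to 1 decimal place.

1.1 meters

Truncating at 5 decimal places can drop up to a full unit in the last place, so the latitude may be off by as much as 1e-05°.
North–south distance: 1e-05° × 110574 m/° = 1.10574 m.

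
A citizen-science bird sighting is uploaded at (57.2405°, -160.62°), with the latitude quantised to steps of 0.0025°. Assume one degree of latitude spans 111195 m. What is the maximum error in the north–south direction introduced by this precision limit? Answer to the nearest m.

139 m

With a 0.0025° grid the true value lies within half a step, ±0.0025°/2 = ±0.00125°, of the stored one.
So the N–S error is at most 0.00125 × 111195 = 138.994 m.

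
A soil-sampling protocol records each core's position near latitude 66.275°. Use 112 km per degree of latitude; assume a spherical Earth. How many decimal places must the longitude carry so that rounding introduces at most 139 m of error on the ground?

At 66.275° one degree of longitude covers 112000 × cos 66.275° ≈ 112000 × 0.4023 ≈ 45062.9 m.
N decimal places → at most half a unit in the last place, 0.5 × 10⁻ᴺ° = 45062.9/2 × 10⁻ᴺ m.
Setting 22531.4 × 10⁻ᴺ ≤ 139 gives 10ᴺ ≥ 162.1, i.e. N ≥ 2.21.
So 3 decimal places suffice (22.5 m); 2 would allow up to 225 m.

3 decimal places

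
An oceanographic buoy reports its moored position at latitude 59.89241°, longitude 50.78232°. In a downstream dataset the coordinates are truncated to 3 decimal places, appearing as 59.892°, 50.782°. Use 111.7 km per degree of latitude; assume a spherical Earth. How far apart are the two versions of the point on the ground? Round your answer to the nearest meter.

Δlat = 59.89241 − 59.892 = +0.00041°; Δlon = 50.78232 − 50.782 = +0.00032°.
N–S: 0.00041° × 111700 m/° = 45.797 m.
East–west at this latitude: 0.00032° × 111700 × cos 59.892° ≈ 0.00032 × 56032.2 = 17.9303 m.
Hypotenuse of the two orthogonal shifts: √(45.797² + 17.9303²) = 49.1819 m.

49 meters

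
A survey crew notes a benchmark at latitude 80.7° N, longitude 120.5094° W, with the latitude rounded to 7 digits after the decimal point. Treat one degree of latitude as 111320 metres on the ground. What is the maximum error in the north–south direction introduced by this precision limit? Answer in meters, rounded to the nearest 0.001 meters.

Rounding to 7 decimal places leaves the latitude within ±5e-08° of the true value.
Along the meridian that is 5e-08° × 111320 m/° = 0.005566 m.

0.006 meters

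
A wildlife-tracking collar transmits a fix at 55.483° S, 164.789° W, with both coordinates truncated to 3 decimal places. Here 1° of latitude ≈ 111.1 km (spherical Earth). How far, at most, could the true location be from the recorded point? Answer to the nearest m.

128 m

Truncating at 3 decimal places can drop up to a full unit in the last place, so each coordinate may be off by as much as 0.001°.
North–south component: 0.001° × 111100 = 111.1 m.
East–west component at 55.483°: 0.001° × 111100 × cos 55.483° ≈ 0.001 × 62954.9 ≈ 62.9549 m.
Worst case both components are at the extreme and orthogonal: √(111.1² + 62.9549²) ≈ 127.697 m.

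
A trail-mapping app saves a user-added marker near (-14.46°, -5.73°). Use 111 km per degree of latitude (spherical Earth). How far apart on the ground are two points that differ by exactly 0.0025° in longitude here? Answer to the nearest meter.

One degree of longitude here spans 111000 × cos 14.46° = 111000 × 0.9683 ≈ 107484 m; 0.0025° of that is 268.709 m.

269 meters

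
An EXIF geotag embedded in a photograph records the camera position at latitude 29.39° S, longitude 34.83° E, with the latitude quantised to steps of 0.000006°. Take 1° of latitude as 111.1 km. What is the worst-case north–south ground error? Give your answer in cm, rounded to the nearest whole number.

33 cm

With a 0.000006° grid the true value lies within half a step, ±0.000006°/2 = ±3e-06°, of the stored one.
So the N–S error is at most 3e-06 × 111100 = 0.3333 m.
That is 0.3333 m = 33.33 cm.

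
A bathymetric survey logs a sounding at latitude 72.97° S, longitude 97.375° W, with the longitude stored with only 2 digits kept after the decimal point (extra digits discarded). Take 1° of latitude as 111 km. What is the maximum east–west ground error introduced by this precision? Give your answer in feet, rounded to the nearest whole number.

Truncating at 2 decimal places can drop up to a full unit in the last place, so the longitude may be off by as much as 0.01°.
At latitude 72.97° a degree of longitude spans 111000 m × cos 72.97° = 111000 × 0.2929 ≈ 32508.8 m.
So at most 0.01° × 32508.8 ≈ 325.088 m east–west.
Converting: 325.088 m × 3.2808 ft/m ≈ 1066.6 ft.

1067 feet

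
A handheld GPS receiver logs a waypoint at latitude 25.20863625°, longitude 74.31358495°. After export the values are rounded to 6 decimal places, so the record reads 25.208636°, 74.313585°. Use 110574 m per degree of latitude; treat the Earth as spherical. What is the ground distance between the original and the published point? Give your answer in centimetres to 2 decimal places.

2.81 centimetres

The latitude changed by +0.00000025° and the longitude by -0.00000005°.
North–south shift: 0.00000025 × 110574 = 0.0276435 m.
East–west at this latitude: -0.00000005° × 110574 × cos 25.2086° ≈ -0.00000005 × 100043 = -0.00500216 m.
Distance: √(0.0276435² + 0.00500216²) ≈ 0.0280924 m.
That is 0.0280924 m = 2.8092 cm.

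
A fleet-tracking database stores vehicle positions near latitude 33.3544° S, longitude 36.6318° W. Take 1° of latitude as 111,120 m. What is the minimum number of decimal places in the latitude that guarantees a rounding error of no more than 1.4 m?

5 decimal places

One degree of latitude covers 111120 m.
N decimal places → at most half a unit in the last place, 0.5 × 10⁻ᴺ° = 111120/2 × 10⁻ᴺ m.
Setting 55560 × 10⁻ᴺ ≤ 1.4 gives 10ᴺ ≥ 3.969e+04, i.e. N ≥ 4.60.
At 4 places the error can reach 5.56 m, but 5 places keeps it to 0.556 m.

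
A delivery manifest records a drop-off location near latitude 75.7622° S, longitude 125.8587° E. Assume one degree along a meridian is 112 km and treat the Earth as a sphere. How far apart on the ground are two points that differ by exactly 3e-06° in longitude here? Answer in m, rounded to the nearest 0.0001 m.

0.0826 m

At 75.7622° a degree of longitude is 112000 × cos 75.7622° ≈ 27546.1 m, so 3e-06° corresponds to 0.0826382 m.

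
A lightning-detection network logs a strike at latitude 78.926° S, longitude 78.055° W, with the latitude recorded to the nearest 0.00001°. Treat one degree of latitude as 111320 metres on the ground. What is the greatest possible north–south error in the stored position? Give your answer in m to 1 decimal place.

0.6 m

Rounding to 5 decimal places leaves the latitude within ±5e-06° of the true value.
So the N–S error is at most 5e-06 × 111320 = 0.5566 m.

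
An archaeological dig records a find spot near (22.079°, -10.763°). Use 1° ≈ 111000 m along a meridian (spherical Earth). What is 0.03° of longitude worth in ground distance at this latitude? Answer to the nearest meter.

At 22.079° a degree of longitude is 111000 × cos 22.079° ≈ 102860 m, so 0.03° corresponds to 3085.8 m.

3086 meters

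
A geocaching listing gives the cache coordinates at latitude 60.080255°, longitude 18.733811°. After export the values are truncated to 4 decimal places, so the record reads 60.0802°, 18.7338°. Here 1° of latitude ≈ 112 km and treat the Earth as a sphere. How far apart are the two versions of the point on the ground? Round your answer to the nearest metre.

The latitude changed by +0.000055° and the longitude by +0.000011°.
N–S: 0.000055° × 112000 m/° = 6.16 m.
E–W at 60.0802°: 0.000011° × 112000 × cos 60.0802° = 0.000011 × 112000 × 0.4988 ≈ 0.614506 m.
Hypotenuse of the two orthogonal shifts: √(6.16² + 0.614506²) = 6.19057 m.

6 metres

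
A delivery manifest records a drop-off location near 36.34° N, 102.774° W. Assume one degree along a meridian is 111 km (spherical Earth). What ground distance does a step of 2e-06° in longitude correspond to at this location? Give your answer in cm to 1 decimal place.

17.9 cm

One degree of longitude here spans 111000 × cos 36.34° = 111000 × 0.8055 ≈ 89412.1 m; 2e-06° of that is 0.178824 m.
That is 0.178824 m = 17.882 cm.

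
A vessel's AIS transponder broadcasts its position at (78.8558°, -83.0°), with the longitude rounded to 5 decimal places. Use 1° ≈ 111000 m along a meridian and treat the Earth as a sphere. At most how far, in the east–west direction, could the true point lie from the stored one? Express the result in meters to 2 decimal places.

Rounding to 5 decimal places leaves the longitude within ±5e-06° of the true value.
At latitude 78.8558° a degree of longitude spans 111000 m × cos 78.8558° = 111000 × 0.1933 ≈ 21454 m.
So at most 5e-06° × 21454 ≈ 0.10727 m east–west.

0.11 meters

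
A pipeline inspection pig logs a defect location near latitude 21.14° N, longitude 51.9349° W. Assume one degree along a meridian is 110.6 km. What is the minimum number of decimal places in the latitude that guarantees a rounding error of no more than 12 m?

4 decimal places

One degree of latitude covers 110600 m.
N decimal places → at most half a unit in the last place, 0.5 × 10⁻ᴺ° = 110600/2 × 10⁻ᴺ m.
Setting 55300 × 10⁻ᴺ ≤ 12 gives 10ᴺ ≥ 4608, i.e. N ≥ 3.66.
N = 3 would give 55.3 m (too coarse); N = 4 gives 5.53 m ≤ 12 m.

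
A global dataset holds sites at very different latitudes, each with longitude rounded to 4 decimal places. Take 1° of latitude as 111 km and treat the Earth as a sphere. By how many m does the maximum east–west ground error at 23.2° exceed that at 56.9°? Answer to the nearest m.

2 m

Rounding to 4 decimal places leaves the longitude within ±5e-05° of the true value.
At 23.2°: 5e-05° × 111000 × cos 23.2° = 5e-05 × 111000 × 0.9191 ≈ 5.1012 m.
At 56.9°: 5e-05° × 111000 × cos 56.9° = 5e-05 × 111000 × 0.5461 ≈ 3.0309 m.
Difference: 5.1012 − 3.0309 = 2.0703 m.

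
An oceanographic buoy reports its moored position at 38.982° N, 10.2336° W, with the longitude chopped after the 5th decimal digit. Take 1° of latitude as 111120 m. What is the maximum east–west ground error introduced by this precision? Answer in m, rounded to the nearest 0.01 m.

0.86 m

Truncating at 5 decimal places can drop up to a full unit in the last place, so the longitude may be off by as much as 1e-05°.
One degree of longitude at 38.982° is 111120 × cos 38.982° ≈ 111120 × 0.7773 = 86378.4 m.
East–west error: 1e-05° × 86378.4 m/° ≈ 0.863784 m.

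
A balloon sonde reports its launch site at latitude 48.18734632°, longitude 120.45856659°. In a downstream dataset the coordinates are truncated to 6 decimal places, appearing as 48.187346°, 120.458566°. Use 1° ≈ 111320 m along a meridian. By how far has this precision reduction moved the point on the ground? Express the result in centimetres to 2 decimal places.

Δlat = 48.18734632 − 48.187346 = +0.00000032°; Δlon = 120.45856659 − 120.458566 = +0.00000059°.
N–S: 0.00000032° × 111320 m/° = 0.0356224 m.
East–west at this latitude: 0.00000059° × 111320 × cos 48.1873° ≈ 0.00000059 × 74216.7 = 0.0437879 m.
Combined displacement = (0.0356224² + 0.0437879²)^½ ≈ 0.0564476 m.
That is 0.0564476 m = 5.6448 cm.

5.64 centimetres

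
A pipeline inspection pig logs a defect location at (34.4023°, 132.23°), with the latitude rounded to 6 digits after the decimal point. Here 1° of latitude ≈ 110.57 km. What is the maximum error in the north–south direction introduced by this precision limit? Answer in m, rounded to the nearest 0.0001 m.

Rounding to 6 decimal places leaves the latitude within ±5e-07° of the true value.
Along the meridian that is 5e-07° × 110570 m/° = 0.055285 m.

0.0553 m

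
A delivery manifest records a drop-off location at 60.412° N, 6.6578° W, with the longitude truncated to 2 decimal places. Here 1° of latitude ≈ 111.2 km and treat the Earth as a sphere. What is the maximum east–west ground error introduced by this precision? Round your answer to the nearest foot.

1801 feet

Truncating at 2 decimal places can drop up to a full unit in the last place, so the longitude may be off by as much as 0.01°.
At latitude 60.412° a degree of longitude spans 111200 m × cos 60.412° = 111200 × 0.4938 ≈ 54906.1 m.
East–west error: 0.01° × 54906.1 m/° ≈ 549.061 m.
Converting: 549.061 m × 3.2808 ft/m ≈ 1801.4 ft.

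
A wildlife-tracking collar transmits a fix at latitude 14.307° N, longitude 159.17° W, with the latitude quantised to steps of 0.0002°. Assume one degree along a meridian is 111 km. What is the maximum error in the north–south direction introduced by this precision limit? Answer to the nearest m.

With a 0.0002° grid the true value lies within half a step, ±0.0002°/2 = ±0.0001°, of the stored one.
So the N–S error is at most 0.0001 × 111000 = 11.1 m.

11 m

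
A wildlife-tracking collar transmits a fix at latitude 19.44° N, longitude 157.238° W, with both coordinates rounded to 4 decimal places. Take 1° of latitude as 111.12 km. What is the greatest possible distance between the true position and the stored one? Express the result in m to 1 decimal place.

Rounding to 4 decimal places leaves each coordinate within ±5e-05° of the true value.
N–S: 5e-05° × 111120 m/° = 5.556 m.
E–W at 19.44°: 5e-05° × 111120 × cos 19.44° = 5e-05 × 111120 × 0.9430 ≈ 5.23926 m.
The two errors are perpendicular, so the maximum displacement is √(5.556² + 5.23926²) ≈ 7.63668 m.

7.6 m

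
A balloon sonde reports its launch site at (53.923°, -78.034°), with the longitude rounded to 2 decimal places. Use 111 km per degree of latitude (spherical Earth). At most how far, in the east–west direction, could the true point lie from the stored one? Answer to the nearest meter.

Rounding to 2 decimal places leaves the longitude within ±0.005° of the true value.
One degree of longitude at 53.923° is 111000 × cos 53.923° ≈ 111000 × 0.5889 = 65364.8 m.
So at most 0.005° × 65364.8 ≈ 326.824 m east–west.

327 meters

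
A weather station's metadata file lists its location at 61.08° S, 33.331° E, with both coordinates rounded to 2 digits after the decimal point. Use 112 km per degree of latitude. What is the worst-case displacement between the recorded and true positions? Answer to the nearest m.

622 m

Rounding to 2 decimal places leaves each coordinate within ±0.005° of the true value.
North–south component: 0.005° × 112000 = 560 m.
Longitude error → 0.005 × 112000 × cos 61.08° = 0.005 × 112000 × 0.4836 ≈ 270.809 m.
Worst case both components are at the extreme and orthogonal: √(560² + 270.809²) ≈ 622.043 m.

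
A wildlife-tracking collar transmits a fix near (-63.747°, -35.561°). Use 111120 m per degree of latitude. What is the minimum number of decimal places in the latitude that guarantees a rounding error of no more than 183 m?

3 decimal places

One degree of latitude covers 111120 m.
N decimal places → at most half a unit in the last place, 0.5 × 10⁻ᴺ° = 111120/2 × 10⁻ᴺ m.
Need 0.5 × 111120 × 10⁻ᴺ ≤ 183 → 10⁻ᴺ ≤ 3.294e-03, so N ≥ 2.48.
So 3 decimal places suffice (55.6 m); 2 would allow up to 556 m.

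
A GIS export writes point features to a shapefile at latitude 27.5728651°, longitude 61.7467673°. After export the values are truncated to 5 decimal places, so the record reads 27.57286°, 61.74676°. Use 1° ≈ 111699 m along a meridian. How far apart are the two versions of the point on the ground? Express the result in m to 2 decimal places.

Δlat = 27.5728651 − 27.57286 = +0.0000051°; Δlon = 61.7467673 − 61.74676 = +0.0000073°.
North–south shift: 0.0000051 × 111699 = 0.569665 m.
East–west at this latitude: 0.0000073° × 111699 × cos 27.5729° ≈ 0.0000073 × 99012.6 = 0.722792 m.
Hypotenuse of the two orthogonal shifts: √(0.569665² + 0.722792²) = 0.920297 m.

0.92 m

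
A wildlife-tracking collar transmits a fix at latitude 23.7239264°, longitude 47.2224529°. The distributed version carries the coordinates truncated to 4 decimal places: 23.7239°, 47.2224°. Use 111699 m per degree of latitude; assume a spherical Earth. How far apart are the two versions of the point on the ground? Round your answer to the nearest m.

6 m

Δlat = 23.7239264 − 23.7239 = +0.0000264°; Δlon = 47.2224529 − 47.2224 = +0.0000529°.
North–south shift: 0.0000264 × 111699 = 2.94885 m.
E–W at 23.7239°: 0.0000529° × 111699 × cos 23.7239° = 0.0000529 × 111699 × 0.9155 ≈ 5.40955 m.
Hypotenuse of the two orthogonal shifts: √(2.94885² + 5.40955²) = 6.16108 m.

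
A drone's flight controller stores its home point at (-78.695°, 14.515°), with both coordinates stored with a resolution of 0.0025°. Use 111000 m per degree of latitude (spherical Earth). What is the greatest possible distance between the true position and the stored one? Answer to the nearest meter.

141 meters

With a 0.0025° grid the true value lies within half a step, ±0.0025°/2 = ±0.00125°, of the stored one.
North–south component: 0.00125° × 111000 = 138.75 m.
East–west component at 78.695°: 0.00125° × 111000 × cos 78.695° ≈ 0.00125 × 21759.5 ≈ 27.1994 m.
Worst case both components are at the extreme and orthogonal: √(138.75² + 27.1994²) ≈ 141.391 m.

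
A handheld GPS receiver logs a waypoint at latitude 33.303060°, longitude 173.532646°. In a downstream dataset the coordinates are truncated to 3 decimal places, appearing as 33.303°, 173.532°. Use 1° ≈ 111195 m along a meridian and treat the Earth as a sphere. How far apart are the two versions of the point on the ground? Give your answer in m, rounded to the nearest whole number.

The latitude changed by +0.000060° and the longitude by +0.000646°.
North–south shift: 0.000060 × 111195 = 6.6717 m.
East–west at this latitude: 0.000646° × 111195 × cos 33.303° ≈ 0.000646 × 92934.4 = 60.0356 m.
Distance: √(6.6717² + 60.0356²) ≈ 60.4052 m.

60 m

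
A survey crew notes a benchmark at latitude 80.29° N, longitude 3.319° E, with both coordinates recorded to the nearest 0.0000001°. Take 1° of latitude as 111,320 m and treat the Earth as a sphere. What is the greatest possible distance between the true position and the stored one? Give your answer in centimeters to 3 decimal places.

0.564 centimeters

Rounding to 7 decimal places leaves each coordinate within ±5e-08° of the true value.
Latitude error → 5e-08 × 111320 = 0.005566 m along the meridian.
East–west component at 80.29°: 5e-08° × 111320 × cos 80.29° ≈ 5e-08 × 18775.4 ≈ 0.000938769 m.
Combining orthogonally: (0.005566² + 0.000938769²)^½ ≈ 0.00564461 m.
That is 0.00564461 m = 0.56446 cm.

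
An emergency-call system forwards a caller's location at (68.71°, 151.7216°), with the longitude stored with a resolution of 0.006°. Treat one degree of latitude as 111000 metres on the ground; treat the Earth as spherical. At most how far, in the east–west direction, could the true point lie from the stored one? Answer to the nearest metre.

With a 0.006° grid the true value lies within half a step, ±0.006°/2 = ±0.003°, of the stored one.
Parallels shrink by cos φ, so at 68.71° a degree of longitude is 111000 × 0.3631 ≈ 40302.8 m.
So at most 0.003° × 40302.8 ≈ 120.909 m east–west.

121 metres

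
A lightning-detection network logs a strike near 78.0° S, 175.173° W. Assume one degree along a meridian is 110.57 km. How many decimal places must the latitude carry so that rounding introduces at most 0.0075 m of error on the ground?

One degree of latitude covers 110570 m.
Rounding to N decimal places gives at most 0.5 × 10⁻ᴺ degrees of error, i.e. 0.5 × 10⁻ᴺ × 110570 m.
Need 0.5 × 110570 × 10⁻ᴺ ≤ 0.0075 → 10⁻ᴺ ≤ 1.357e-07, so N ≥ 6.87.
At 6 places the error can reach 0.0553 m, but 7 places keeps it to 0.00553 m.

7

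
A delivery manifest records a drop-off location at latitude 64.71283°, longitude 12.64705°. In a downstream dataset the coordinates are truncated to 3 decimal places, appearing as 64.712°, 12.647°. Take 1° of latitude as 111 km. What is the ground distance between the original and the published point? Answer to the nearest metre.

Δlat = 64.71283 − 64.712 = +0.00083°; Δlon = 12.64705 − 12.647 = +0.00005°.
North–south shift: 0.00083 × 111000 = 92.13 m.
E–W at 64.712°: 0.00005° × 111000 × cos 64.712° = 0.00005 × 111000 × 0.4272 ≈ 2.37079 m.
Distance: √(92.13² + 2.37079²) ≈ 92.1605 m.

92 metres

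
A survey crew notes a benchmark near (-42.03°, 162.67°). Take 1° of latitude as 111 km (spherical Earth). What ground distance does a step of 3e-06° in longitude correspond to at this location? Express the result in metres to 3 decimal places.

At 42.03° a degree of longitude is 111000 × cos 42.03° ≈ 82450.2 m, so 3e-06° corresponds to 0.247351 m.

0.247 metres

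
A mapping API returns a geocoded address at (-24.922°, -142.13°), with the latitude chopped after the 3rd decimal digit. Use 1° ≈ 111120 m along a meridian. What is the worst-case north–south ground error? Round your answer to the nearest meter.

111 meters

Truncating at 3 decimal places can drop up to a full unit in the last place, so the latitude may be off by as much as 0.001°.
So the N–S error is at most 0.001 × 111120 = 111.12 m.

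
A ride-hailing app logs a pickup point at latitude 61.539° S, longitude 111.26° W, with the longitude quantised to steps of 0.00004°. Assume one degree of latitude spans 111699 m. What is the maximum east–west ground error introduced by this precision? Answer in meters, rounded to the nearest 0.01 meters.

1.06 meters

With a 0.00004° grid the true value lies within half a step, ±0.00004°/2 = ±2e-05°, of the stored one.
Parallels shrink by cos φ, so at 61.539° a degree of longitude is 111699 × 0.4766 ≈ 53231.3 m.
So at most 2e-05° × 53231.3 ≈ 1.06463 m east–west.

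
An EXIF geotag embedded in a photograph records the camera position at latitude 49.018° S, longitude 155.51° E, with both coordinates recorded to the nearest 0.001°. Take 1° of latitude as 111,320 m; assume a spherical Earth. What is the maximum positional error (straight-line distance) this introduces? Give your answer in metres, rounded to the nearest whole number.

Rounding to 3 decimal places leaves each coordinate within ±0.0005° of the true value.
Latitude error → 0.0005 × 111320 = 55.66 m along the meridian.
E–W at 49.018°: 0.0005° × 111320 × cos 49.018° = 0.0005 × 111320 × 0.6558 ≈ 36.503 m.
Worst case both components are at the extreme and orthogonal: √(55.66² + 36.503²) ≈ 66.5621 m.

67 metres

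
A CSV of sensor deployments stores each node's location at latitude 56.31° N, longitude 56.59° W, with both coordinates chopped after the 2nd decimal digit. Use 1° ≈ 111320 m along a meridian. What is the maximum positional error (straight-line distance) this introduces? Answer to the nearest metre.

1273 metres

Truncating at 2 decimal places can drop up to a full unit in the last place, so each coordinate may be off by as much as 0.01°.
Latitude error → 0.01 × 111320 = 1113.2 m along the meridian.
E–W at 56.31°: 0.01° × 111320 × cos 56.31° = 0.01 × 111320 × 0.5547 ≈ 617.491 m.
Worst case both components are at the extreme and orthogonal: √(1113.2² + 617.491²) ≈ 1272.99 m.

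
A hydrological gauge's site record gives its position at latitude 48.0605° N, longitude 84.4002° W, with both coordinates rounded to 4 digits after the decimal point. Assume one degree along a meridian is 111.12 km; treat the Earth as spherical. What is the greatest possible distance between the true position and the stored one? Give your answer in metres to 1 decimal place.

6.7 metres

Rounding to 4 decimal places leaves each coordinate within ±5e-05° of the true value.
N–S: 5e-05° × 111120 m/° = 5.556 m.
E–W at 48.0605°: 5e-05° × 111120 × cos 48.0605° = 5e-05 × 111120 × 0.6683 ≈ 3.71333 m.
The two errors are perpendicular, so the maximum displacement is √(5.556² + 3.71333²) ≈ 6.68266 m.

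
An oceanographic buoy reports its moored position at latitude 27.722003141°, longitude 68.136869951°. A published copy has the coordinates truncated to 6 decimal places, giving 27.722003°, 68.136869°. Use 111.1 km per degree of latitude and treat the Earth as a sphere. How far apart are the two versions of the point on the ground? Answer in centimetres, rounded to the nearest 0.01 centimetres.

9.48 centimetres

Δlat = 27.722003141 − 27.722003 = +0.000000141°; Δlon = 68.136869951 − 68.136869 = +0.000000951°.
North–south shift: 0.000000141 × 111100 = 0.0156651 m.
E–W at 27.722°: 0.000000951° × 111100 × cos 27.722° = 0.000000951 × 111100 × 0.8852 ≈ 0.0935284 m.
Distance: √(0.0156651² + 0.0935284²) ≈ 0.0948312 m.
That is 0.0948312 m = 9.4831 cm.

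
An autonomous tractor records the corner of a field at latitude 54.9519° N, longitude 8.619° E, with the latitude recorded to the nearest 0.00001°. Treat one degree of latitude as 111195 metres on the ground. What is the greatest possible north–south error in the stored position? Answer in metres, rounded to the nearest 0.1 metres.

Rounding to 5 decimal places leaves the latitude within ±5e-06° of the true value.
North–south distance: 5e-06° × 111195 m/° = 0.555975 m.

0.6 metres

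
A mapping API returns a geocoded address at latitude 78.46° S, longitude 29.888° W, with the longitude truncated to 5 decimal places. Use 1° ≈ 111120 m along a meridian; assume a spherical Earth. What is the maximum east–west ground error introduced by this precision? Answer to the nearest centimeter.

22 centimeters

Truncating at 5 decimal places can drop up to a full unit in the last place, so the longitude may be off by as much as 1e-05°.
One degree of longitude at 78.46° is 111120 × cos 78.46° ≈ 111120 × 0.2001 = 22229.8 m.
So at most 1e-05° × 22229.8 ≈ 0.222298 m east–west.
That is 0.222298 m = 22.23 cm.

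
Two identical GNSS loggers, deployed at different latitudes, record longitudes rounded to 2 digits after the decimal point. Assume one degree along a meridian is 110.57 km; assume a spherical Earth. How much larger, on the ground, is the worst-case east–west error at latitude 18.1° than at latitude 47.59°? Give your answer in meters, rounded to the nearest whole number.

153 meters

Rounding to 2 decimal places leaves the longitude within ±0.005° of the true value.
At 18.1°: 0.005° × 110570 × cos 18.1° = 0.005 × 110570 × 0.9505 ≈ 525.49 m.
At 47.59°: 0.005° × 110570 × cos 47.59° = 0.005 × 110570 × 0.6744 ≈ 372.86 m.
Difference: 525.49 − 372.86 = 152.63 m.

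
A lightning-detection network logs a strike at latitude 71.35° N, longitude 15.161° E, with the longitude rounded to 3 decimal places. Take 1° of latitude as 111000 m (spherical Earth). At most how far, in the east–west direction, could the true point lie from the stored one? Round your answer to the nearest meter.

Rounding to 3 decimal places leaves the longitude within ±0.0005° of the true value.
One degree of longitude at 71.35° is 111000 × cos 71.35° ≈ 111000 × 0.3198 = 35496.3 m.
So at most 0.0005° × 35496.3 ≈ 17.7481 m east–west.

18 meters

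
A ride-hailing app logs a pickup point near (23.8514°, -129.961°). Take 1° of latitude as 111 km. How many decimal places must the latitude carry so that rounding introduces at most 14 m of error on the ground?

One degree of latitude covers 111000 m.
Rounding to N decimal places gives at most 0.5 × 10⁻ᴺ degrees of error, i.e. 0.5 × 10⁻ᴺ × 111000 m.
Need 0.5 × 111000 × 10⁻ᴺ ≤ 14 → 10⁻ᴺ ≤ 2.523e-04, so N ≥ 3.60.
N = 3 would give 55.5 m (too coarse); N = 4 gives 5.55 m ≤ 14 m.

4 decimal places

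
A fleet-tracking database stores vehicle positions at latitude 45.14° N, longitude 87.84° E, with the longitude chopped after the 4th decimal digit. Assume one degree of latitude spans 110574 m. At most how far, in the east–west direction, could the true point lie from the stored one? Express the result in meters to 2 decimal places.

7.80 meters

Truncating at 4 decimal places can drop up to a full unit in the last place, so the longitude may be off by as much as 0.0001°.
Parallels shrink by cos φ, so at 45.14° a degree of longitude is 110574 × 0.7054 ≈ 77996.3 m.
East–west error: 0.0001° × 77996.3 m/° ≈ 7.79963 m.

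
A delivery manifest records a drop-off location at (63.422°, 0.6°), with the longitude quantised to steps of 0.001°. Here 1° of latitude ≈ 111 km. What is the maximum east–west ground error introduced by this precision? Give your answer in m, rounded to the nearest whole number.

With a 0.001° grid the true value lies within half a step, ±0.001°/2 = ±0.0005°, of the stored one.
One degree of longitude at 63.422° is 111000 × cos 63.422° ≈ 111000 × 0.4474 = 49663.1 m.
So at most 0.0005° × 49663.1 ≈ 24.8316 m east–west.

25 m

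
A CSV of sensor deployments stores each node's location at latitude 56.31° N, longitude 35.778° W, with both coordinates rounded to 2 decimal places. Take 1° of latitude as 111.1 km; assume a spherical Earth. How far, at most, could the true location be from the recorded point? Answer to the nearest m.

Rounding to 2 decimal places leaves each coordinate within ±0.005° of the true value.
Latitude error → 0.005 × 111100 = 555.5 m along the meridian.
Longitude error → 0.005 × 111100 × cos 56.31° = 0.005 × 111100 × 0.5547 ≈ 308.135 m.
The two errors are perpendicular, so the maximum displacement is √(555.5² + 308.135²) ≈ 635.238 m.

635 m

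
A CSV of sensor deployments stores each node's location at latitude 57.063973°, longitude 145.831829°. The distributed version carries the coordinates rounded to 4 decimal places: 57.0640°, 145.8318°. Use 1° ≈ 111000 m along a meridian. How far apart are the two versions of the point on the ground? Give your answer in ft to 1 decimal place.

11.4 ft

The latitude changed by -0.000027° and the longitude by +0.000029°.
N–S: -0.000027° × 111000 m/° = -2.997 m.
East–west at this latitude: 0.000029° × 111000 × cos 57.064° ≈ 0.000029 × 60350.9 = 1.75018 m.
Combined displacement = (2.997² + 1.75018²)^½ ≈ 3.47061 m.
In feet: 3.47061 m ÷ 0.3048 ≈ 11.387 ft.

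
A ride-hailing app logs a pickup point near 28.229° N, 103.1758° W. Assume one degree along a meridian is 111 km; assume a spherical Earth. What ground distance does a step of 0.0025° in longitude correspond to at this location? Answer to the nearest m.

244 m

0.0025° of longitude at 28.229° is 0.0025 × 111000 × cos 28.229° ≈ 0.0025 × 97798.1 = 244.495 m.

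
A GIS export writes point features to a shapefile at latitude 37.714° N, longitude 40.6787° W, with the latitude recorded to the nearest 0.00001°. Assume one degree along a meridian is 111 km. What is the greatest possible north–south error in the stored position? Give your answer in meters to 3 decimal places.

Rounding to 5 decimal places leaves the latitude within ±5e-06° of the true value.
North–south distance: 5e-06° × 111000 m/° = 0.555 m.

0.555 meters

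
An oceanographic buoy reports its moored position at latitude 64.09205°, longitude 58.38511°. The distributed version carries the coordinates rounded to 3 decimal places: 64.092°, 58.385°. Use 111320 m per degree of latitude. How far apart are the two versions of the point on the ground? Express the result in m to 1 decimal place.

7.7 m

Δlat = 64.09205 − 64.092 = +0.00005°; Δlon = 58.38511 − 58.385 = +0.00011°.
North–south shift: 0.00005 × 111320 = 5.566 m.
E–W at 64.092°: 0.00011° × 111320 × cos 64.092° = 0.00011 × 111320 × 0.4369 ≈ 5.35026 m.
Hypotenuse of the two orthogonal shifts: √(5.566² + 5.35026²) = 7.72047 m.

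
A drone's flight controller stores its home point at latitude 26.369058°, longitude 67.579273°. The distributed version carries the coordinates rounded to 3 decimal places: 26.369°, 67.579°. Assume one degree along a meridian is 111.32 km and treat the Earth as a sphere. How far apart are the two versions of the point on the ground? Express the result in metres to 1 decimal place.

28.0 metres

Δlat = 26.369058 − 26.369 = +0.000058°; Δlon = 67.579273 − 67.579 = +0.000273°.
North–south shift: 0.000058 × 111320 = 6.45656 m.
E–W at 26.369°: 0.000273° × 111320 × cos 26.369° = 0.000273 × 111320 × 0.8960 ≈ 27.2283 m.
Combined displacement = (6.45656² + 27.2283²)^½ ≈ 27.9834 m.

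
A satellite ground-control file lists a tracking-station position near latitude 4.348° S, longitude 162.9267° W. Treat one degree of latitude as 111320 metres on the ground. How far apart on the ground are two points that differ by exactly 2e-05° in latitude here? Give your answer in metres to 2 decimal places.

2.23 metres

Along a meridian 2e-05° is 2e-05 × 111320 = 2.2264 m.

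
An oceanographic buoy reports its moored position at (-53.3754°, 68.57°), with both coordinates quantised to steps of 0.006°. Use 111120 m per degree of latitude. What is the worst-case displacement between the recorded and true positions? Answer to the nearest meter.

388 meters

With a 0.006° grid the true value lies within half a step, ±0.006°/2 = ±0.003°, of the stored one.
Latitude error → 0.003 × 111120 = 333.36 m along the meridian.
East–west component at 53.3754°: 0.003° × 111120 × cos 53.3754° ≈ 0.003 × 66290.8 ≈ 198.872 m.
The two errors are perpendicular, so the maximum displacement is √(333.36² + 198.872²) ≈ 388.174 m.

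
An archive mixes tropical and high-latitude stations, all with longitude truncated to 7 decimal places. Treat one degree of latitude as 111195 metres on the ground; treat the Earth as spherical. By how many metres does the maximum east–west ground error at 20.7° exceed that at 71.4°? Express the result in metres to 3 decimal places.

Truncating at 7 decimal places can drop up to a full unit in the last place, so the longitude may be off by as much as 1e-07°.
At 20.7°: 1e-07° × 111195 × cos 20.7° = 1e-07 × 111195 × 0.9354 ≈ 0.010402 m.
At 71.4°: 1e-07° × 111195 × cos 71.4° = 1e-07 × 111195 × 0.3190 ≈ 0.0035467 m.
Difference: 0.010402 − 0.0035467 = 0.006855 m.

0.007 metres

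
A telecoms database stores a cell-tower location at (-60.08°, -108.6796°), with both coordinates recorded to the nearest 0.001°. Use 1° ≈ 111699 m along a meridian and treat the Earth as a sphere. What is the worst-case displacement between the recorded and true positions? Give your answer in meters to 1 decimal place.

62.4 meters

Rounding to 3 decimal places leaves each coordinate within ±0.0005° of the true value.
North–south component: 0.0005° × 111699 = 55.8495 m.
East–west component at 60.08°: 0.0005° × 111699 × cos 60.08° ≈ 0.0005 × 55714.4 ≈ 27.8572 m.
Worst case both components are at the extreme and orthogonal: √(55.8495² + 27.8572²) ≈ 62.4115 m.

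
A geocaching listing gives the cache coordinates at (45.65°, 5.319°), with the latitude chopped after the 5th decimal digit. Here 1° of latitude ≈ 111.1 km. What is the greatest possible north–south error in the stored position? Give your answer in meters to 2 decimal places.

Truncating at 5 decimal places can drop up to a full unit in the last place, so the latitude may be off by as much as 1e-05°.
North–south distance: 1e-05° × 111100 m/° = 1.111 m.

1.11 meters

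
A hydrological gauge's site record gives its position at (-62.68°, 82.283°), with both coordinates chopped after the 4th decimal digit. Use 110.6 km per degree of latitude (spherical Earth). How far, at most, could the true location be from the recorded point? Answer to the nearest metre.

Truncating at 4 decimal places can drop up to a full unit in the last place, so each coordinate may be off by as much as 0.0001°.
North–south component: 0.0001° × 110600 = 11.06 m.
E–W at 62.68°: 0.0001° × 110600 × cos 62.68° = 0.0001 × 110600 × 0.4590 ≈ 5.07609 m.
Combining orthogonally: (11.06² + 5.07609²)^½ ≈ 12.1692 m.

12 metres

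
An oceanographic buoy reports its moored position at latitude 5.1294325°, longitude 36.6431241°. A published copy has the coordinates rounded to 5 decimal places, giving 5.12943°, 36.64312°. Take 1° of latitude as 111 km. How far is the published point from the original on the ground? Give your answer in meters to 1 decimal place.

Δlat = 5.1294325 − 5.12943 = +0.0000025°; Δlon = 36.6431241 − 36.64312 = +0.0000041°.
North–south shift: 0.0000025 × 111000 = 0.2775 m.
E–W at 5.12943°: 0.0000041° × 111000 × cos 5.12943° = 0.0000041 × 111000 × 0.9960 ≈ 0.453277 m.
Hypotenuse of the two orthogonal shifts: √(0.2775² + 0.453277²) = 0.531476 m.

0.5 meters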